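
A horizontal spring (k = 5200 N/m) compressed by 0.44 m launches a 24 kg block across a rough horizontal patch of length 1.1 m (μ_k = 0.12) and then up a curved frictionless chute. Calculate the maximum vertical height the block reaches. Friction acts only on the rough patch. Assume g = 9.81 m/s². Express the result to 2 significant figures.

Spring energy: E₀ = ½kx² = ½(5200)(0.44)² = 503.36 J
Friction: W_f = μ_k mg d = (0.12)(24)(9.81)(1.1) = 31.08 J
Energy at base of ramp: E = 503.36 − 31.08 = 472.28 J
At max height all remaining energy is PE: mgh = E ⇒ h = E/(mg) = 472.28/(24 × 9.81) = 2.006 m

h = 2.0 m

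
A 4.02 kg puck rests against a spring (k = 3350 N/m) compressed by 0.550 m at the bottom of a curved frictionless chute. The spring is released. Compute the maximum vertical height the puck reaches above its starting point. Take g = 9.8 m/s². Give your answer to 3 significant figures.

h = 12.9 m

At maximum height the puck is at rest, so ½kx² = mgh
h = kx²/(2mg) = (3350)(0.550)²/(2 × 4.02 × 9.8) = 12.86 m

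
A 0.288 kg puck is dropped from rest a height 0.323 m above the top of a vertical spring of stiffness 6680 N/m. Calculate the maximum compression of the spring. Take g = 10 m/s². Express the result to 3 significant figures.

Measuring PE from the top of the relaxed spring, at max compression the puck has dropped H + x with zero KE, so:
mg(H + x) = ½kx²
½(6680)x² − (0.288)(10)x − (0.288)(10)(0.323) = 0
3340x² − 2.880x − 0.9302 = 0
x = [2.880 + √(8.294 + 12428)]/(2 × 3340) = 0.01713 m

x = 0.0171 m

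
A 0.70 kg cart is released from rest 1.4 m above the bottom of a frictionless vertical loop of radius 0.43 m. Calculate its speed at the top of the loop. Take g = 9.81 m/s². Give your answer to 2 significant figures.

Energy conservation: mgh = ½mv_top² + mg(2r)
v_top² = 2g(h − 2r) = 2(9.81)(1.4 − 0.8600) = 10.59
v_top = 3.255 m/s

v = 3.3 m/s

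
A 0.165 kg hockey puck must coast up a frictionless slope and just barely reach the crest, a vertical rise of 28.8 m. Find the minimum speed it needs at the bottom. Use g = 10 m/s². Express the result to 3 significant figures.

At the top it is momentarily at rest, so all KE converts to PE: ½mv² = mgh
v = √(2gh) = √(2 × 10 × 28.8) = 24.00 m/s

v = 24.0 m/s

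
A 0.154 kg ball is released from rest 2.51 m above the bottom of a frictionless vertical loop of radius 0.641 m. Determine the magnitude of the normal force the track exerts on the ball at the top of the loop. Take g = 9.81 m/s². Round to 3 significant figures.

Energy from release to top (height 2r): mgh = ½mv_top² + mg(2r)
v_top² = 2g(h − 2r) = 2(9.81)(2.51 − 1.282) = 24.093 m²/s²
At the top, both N and weight point toward the centre: N + mg = mv_top²/r
N = m(v_top²/r − g) = 0.154(24.093/0.641 − 9.81) = 4.278 N

N = 4.28 N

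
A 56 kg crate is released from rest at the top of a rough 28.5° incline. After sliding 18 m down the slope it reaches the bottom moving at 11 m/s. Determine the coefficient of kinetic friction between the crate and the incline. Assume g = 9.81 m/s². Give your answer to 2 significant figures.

μ_k = 0.15

Energy balance down the incline: mg L sinθ − ½mv² = μ_k (mg cosθ) L
mgL sinθ = 4718.4 J; ½mv² = 3388.0 J
W_f = 4718.4 − 3388.0 = 1330 J
μ_k = W_f/(mg cosθ · L) = 1330/(482.8 × 18) = 0.1531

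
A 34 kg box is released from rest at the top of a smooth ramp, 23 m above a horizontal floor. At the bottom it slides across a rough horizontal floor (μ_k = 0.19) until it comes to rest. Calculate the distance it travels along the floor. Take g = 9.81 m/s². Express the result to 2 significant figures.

d = 120 m

Applying the work–energy principle:
At rest all PE has been dissipated by friction: mgh = μ_k m g d
d = h/μ_k = 23/0.19 = 121.1 m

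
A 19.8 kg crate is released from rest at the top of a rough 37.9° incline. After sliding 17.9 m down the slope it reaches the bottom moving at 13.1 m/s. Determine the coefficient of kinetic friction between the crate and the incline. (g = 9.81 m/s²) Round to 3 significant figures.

μ_k = 0.159

Energy balance down the incline: mg L sinθ − ½mv² = μ_k (mg cosθ) L
mgL sinθ = 2135.8 J; ½mv² = 1698.9 J
W_f = 2135.8 − 1698.9 = 436.8 J
μ_k = W_f/(mg cosθ · L) = 436.8/(153.3 × 17.9) = 0.1592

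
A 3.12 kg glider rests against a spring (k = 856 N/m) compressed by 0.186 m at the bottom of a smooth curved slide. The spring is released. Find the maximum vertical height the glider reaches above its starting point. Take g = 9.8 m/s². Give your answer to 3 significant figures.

h = 0.484 m

All spring PE becomes gravitational PE at the highest point: ½kx² = mgh
h = kx²/(2mg) = (856)(0.186)²/(2 × 3.12 × 9.8) = 0.4843 m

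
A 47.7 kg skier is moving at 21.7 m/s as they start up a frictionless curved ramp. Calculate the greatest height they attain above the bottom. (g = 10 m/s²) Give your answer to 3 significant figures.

h = 23.5 m

Setting KE at the bottom equal to PE gained: ½mv² = mgh
h = v²/(2g) = 21.7²/(2 × 10) = 23.54 m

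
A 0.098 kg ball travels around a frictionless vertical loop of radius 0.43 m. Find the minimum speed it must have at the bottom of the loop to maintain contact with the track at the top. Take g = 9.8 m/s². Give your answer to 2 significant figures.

v = 4.6 m/s

At the top: mg = mv_top²/r ⇒ v_top² = gr = 4.214 m²/s²
Energy from bottom to top (height 2r): ½mv_bot² = ½mv_top² + mg(2r)
v_bot² = gr + 4gr = 5gr = 21.07
v_bot = √(5gr) = 4.590 m/s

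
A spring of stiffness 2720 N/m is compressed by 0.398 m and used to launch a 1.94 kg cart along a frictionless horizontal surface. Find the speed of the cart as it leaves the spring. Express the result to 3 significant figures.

v = 14.9 m/s

The cart leaves the spring when the spring is at natural length, so ½kx² = ½mv²
v = x√(k/m) = 0.398 × √(2720/1.94) = 14.90 m/s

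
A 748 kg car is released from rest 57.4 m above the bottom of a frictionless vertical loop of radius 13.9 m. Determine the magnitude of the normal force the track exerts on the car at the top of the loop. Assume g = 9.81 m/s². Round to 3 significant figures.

Energy from release to top (height 2r): mgh = ½mv_top² + mg(2r)
v_top² = 2g(h − 2r) = 2(9.81)(57.4 − 27.80) = 580.75 m²/s²
At the top, both N and weight point toward the centre: N + mg = mv_top²/r
N = m(v_top²/r − g) = 748(580.75/13.9 − 9.81) = 23914 N

N = 23900 N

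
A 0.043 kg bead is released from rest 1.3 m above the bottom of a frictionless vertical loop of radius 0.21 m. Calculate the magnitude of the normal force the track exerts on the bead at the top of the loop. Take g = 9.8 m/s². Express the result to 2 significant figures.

N = 3.1 N

Energy from release to top (height 2r): mgh = ½mv_top² + mg(2r)
v_top² = 2g(h − 2r) = 2(9.8)(1.3 − 0.4200) = 17.248 m²/s²
At the top, both N and weight point toward the centre: N + mg = mv_top²/r
N = m(v_top²/r − g) = 0.043(17.248/0.21 − 9.8) = 3.110 N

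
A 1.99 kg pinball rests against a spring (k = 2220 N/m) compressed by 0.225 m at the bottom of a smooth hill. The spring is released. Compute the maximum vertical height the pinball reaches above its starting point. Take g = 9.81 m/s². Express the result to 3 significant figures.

All spring PE becomes gravitational PE at the highest point: ½kx² = mgh
h = kx²/(2mg) = (2220)(0.225)²/(2 × 1.99 × 9.81) = 2.878 m

h = 2.88 m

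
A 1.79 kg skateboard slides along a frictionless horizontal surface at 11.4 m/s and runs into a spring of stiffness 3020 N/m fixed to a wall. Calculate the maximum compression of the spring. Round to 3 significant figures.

x = 0.278 m

At max compression the skateboard is momentarily at rest: ½mv² = ½kx²
x = v√(m/k) = 11.4 × √(1.79/3020) = 0.2775 m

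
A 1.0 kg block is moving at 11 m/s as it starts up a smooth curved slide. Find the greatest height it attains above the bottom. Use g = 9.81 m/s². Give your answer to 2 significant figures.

Setting KE at the bottom equal to PE gained: ½mv² = mgh
h = v²/(2g) = 11²/(2 × 9.81) = 6.167 m

h = 6.2 m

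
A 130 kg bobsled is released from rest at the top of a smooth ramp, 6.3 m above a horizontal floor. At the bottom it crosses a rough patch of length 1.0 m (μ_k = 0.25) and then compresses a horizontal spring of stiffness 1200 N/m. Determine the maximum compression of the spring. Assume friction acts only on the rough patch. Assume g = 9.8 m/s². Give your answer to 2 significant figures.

x = 3.6 m

Initial energy: E₁ = mgh = (130)(9.8)(6.3) = 8026.2 J
Friction removes W_f = μ_k mg d = (0.25)(130)(9.8)(1.0) = 318.5 J
Energy reaching the spring: E = 8026.2 − 318.5 = 7707.7 J
At max compression ½kx² = E ⇒ x = √(2E/k) = √(2 × 7707.7/1200) = 3.584 m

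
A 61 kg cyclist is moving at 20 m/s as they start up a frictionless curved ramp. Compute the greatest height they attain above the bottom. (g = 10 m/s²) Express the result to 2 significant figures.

By energy conservation, ½mv² = mgh
h = v²/(2g) = 20²/(2 × 10) = 20.00 m

h = 20 m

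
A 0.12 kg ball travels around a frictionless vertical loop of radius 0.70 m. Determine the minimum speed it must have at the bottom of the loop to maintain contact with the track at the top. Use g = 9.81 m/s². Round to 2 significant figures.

At the top: mg = mv_top²/r ⇒ v_top² = gr = 6.867 m²/s²
Energy from bottom to top (height 2r): ½mv_bot² = ½mv_top² + mg(2r)
v_bot² = gr + 4gr = 5gr = 34.34
v_bot = √(5gr) = 5.860 m/s

v = 5.9 m/s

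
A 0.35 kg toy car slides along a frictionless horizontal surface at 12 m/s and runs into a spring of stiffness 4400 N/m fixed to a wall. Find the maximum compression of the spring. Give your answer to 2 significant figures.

x = 0.11 m

At max compression the car is momentarily at rest: ½mv² = ½kx²
x = v√(m/k) = 12 × √(0.35/4400) = 0.1070 m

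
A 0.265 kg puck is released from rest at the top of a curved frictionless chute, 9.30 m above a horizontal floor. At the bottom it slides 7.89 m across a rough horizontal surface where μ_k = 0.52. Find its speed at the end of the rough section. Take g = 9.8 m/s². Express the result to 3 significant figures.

v = 10.1 m/s

Applying the work–energy principle:
mgh = ½mv² + μ_k m g d
W_f = μ_k mg d = (0.52)(0.265)(9.8)(7.89) = 10.65 J
½mv² = mgh − W_f = 24.152 − 10.65 = 13.497 J
v = √(2 × 13.497/0.265) = 10.09 m/s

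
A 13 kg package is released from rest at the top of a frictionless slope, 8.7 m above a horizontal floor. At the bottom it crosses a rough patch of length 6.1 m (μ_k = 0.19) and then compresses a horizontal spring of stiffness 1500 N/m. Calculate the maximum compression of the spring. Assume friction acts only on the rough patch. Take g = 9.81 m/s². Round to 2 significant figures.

x = 1.1 m

Initial energy: E₁ = mgh = (13)(9.81)(8.7) = 1109.5 J
Friction removes W_f = μ_k mg d = (0.19)(13)(9.81)(6.1) = 147.8 J
Energy reaching the spring: E = 1109.5 − 147.8 = 961.70 J
At max compression ½kx² = E ⇒ x = √(2E/k) = √(2 × 961.70/1500) = 1.132 m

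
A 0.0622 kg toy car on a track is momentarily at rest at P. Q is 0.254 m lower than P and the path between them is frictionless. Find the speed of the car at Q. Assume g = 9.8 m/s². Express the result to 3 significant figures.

By conservation of mechanical energy, mgh = ½mv²
v = √(2gh) = √(2 × 9.8 × 0.254) = √4.9784 = 2.231 m/s

v = 2.23 m/s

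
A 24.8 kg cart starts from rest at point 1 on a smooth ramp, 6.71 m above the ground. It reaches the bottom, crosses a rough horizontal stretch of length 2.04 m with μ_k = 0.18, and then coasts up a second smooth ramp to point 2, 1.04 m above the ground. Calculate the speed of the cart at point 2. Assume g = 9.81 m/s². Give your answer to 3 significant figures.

v = 10.2 m/s

Energy at 1: mgh₁ = (24.8)(9.81)(6.71) = 1632.5 J
Friction loss: W_f = μ_k mg d = 89.34 J
At 2: ½mv² + mgh₂ = mgh₁ − W_f
½mv² = 1632.5 − 89.34 − 253.02 = 1290.1 J
v = √(2 × 1290.1/24.8) = 10.20 m/s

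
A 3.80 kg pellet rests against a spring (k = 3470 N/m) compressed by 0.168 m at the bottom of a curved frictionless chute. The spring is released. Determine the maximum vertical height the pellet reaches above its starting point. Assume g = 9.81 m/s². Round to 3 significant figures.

All spring PE becomes gravitational PE at the highest point: ½kx² = mgh
h = kx²/(2mg) = (3470)(0.168)²/(2 × 3.80 × 9.81) = 1.314 m

h = 1.31 m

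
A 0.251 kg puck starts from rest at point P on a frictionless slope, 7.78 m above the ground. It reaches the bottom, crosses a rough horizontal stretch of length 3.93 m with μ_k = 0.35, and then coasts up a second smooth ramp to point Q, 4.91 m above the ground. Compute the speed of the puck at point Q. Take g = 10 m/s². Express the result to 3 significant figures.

Energy at P: mgh₁ = (0.251)(10)(7.78) = 19.528 J
Friction loss: W_f = μ_k mg d = 3.453 J
At Q: ½mv² + mgh₂ = mgh₁ − W_f
½mv² = 19.528 − 3.453 − 12.324 = 3.7512 J
v = √(2 × 3.7512/0.251) = 5.467 m/s

v = 5.47 m/s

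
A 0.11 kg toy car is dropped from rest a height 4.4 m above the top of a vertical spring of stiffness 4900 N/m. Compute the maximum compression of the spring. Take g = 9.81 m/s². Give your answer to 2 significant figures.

Let x be the compression. The total drop is H + x, and the car is instantaneously at rest at max compression, so energy conservation gives:
mg(H + x) = ½kx²
½(4900)x² − (0.11)(9.81)x − (0.11)(9.81)(4.4) = 0
2450x² − 1.079x − 4.748 = 0
x = [1.079 + √(1.164 + 46531)]/(2 × 2450) = 0.04424 m

x = 0.044 m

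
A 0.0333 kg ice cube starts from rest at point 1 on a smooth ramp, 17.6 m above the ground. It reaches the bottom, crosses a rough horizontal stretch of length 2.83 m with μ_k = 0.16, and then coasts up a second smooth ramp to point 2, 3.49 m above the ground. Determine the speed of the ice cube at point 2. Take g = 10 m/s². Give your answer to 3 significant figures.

Energy at 1: mgh₁ = (0.0333)(10)(17.6) = 5.8608 J
Friction loss: W_f = μ_k mg d = 0.1508 J
At 2: ½mv² + mgh₂ = mgh₁ − W_f
½mv² = 5.8608 − 0.1508 − 1.1622 = 4.5478 J
v = √(2 × 4.5478/0.0333) = 16.53 m/s

v = 16.5 m/s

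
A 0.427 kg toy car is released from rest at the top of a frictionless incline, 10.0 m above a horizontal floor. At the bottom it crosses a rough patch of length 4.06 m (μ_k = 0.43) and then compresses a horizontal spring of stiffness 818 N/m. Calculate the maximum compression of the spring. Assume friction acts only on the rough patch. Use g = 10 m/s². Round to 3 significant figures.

x = 0.294 m

Initial energy: E₁ = mgh = (0.427)(10)(10.0) = 42.700 J
Friction removes W_f = μ_k mg d = (0.43)(0.427)(10)(4.06) = 7.455 J
Energy reaching the spring: E = 42.700 − 7.455 = 35.245 J
At max compression ½kx² = E ⇒ x = √(2E/k) = √(2 × 35.245/818) = 0.2936 m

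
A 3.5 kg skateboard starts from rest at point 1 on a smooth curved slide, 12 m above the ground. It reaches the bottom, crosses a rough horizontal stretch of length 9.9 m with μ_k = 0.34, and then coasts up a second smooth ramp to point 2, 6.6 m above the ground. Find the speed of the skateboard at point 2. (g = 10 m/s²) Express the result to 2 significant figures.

Energy at 1: mgh₁ = (3.5)(10)(12) = 420.00 J
Friction loss: W_f = μ_k mg d = 117.8 J
At 2: ½mv² + mgh₂ = mgh₁ − W_f
½mv² = 420.00 − 117.8 − 231.00 = 71.190 J
v = √(2 × 71.190/3.5) = 6.378 m/s

v = 6.4 m/s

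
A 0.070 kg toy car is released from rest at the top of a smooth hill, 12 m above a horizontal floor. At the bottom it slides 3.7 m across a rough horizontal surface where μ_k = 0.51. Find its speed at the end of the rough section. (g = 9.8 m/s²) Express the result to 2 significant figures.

Applying the work–energy principle:
mgh = ½mv² + μ_k m g d
W_f = μ_k mg d = (0.51)(0.070)(9.8)(3.7) = 1.294 J
½mv² = mgh − W_f = 8.2320 − 1.294 = 6.9375 J
v = √(2 × 6.9375/0.070) = 14.08 m/s

v = 14 m/s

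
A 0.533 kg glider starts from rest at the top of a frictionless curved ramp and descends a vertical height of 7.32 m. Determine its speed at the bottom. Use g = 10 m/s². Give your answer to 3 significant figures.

v = 12.1 m/s

By conservation of mechanical energy, mgh = ½mv²
v = √(2gh) = √(2 × 10 × 7.32) = √146.40 = 12.10 m/s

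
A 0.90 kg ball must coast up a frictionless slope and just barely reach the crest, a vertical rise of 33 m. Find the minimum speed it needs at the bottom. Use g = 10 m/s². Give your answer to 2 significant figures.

v = 26 m/s

At the top it is momentarily at rest, so all KE converts to PE: ½mv² = mgh
v = √(2gh) = √(2 × 10 × 33) = 25.69 m/s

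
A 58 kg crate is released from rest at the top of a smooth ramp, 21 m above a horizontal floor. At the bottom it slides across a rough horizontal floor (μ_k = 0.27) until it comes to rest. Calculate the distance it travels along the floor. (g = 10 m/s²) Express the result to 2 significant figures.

Energy at the top = energy at the end + work done against friction:
At rest all PE has been dissipated by friction: mgh = μ_k m g d
d = h/μ_k = 21/0.27 = 77.78 m

d = 78 m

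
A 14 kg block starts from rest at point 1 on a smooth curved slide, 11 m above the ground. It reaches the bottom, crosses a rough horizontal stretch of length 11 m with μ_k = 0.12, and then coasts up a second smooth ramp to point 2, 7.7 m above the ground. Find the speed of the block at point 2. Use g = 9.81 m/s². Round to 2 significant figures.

Energy at 1: mgh₁ = (14)(9.81)(11) = 1510.7 J
Friction loss: W_f = μ_k mg d = 181.3 J
At 2: ½mv² + mgh₂ = mgh₁ − W_f
½mv² = 1510.7 − 181.3 − 1057.5 = 271.93 J
v = √(2 × 271.93/14) = 6.233 m/s

v = 6.2 m/s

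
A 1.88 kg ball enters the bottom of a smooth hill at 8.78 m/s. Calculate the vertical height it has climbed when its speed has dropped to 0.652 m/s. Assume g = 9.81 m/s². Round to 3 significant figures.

Energy balance between the two points: ½mv₁² = ½mv₂² + mgh
h = (v₁² − v₂²)/(2g) = (8.78² − 0.652²)/(2 × 9.81) = 3.907 m

h = 3.91 m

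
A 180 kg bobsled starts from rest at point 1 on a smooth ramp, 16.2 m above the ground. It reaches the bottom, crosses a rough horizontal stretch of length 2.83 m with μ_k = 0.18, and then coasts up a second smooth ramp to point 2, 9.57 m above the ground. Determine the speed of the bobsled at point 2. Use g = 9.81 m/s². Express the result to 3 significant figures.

v = 11.0 m/s

Energy at 1: mgh₁ = (180)(9.81)(16.2) = 28606 J
Friction loss: W_f = μ_k mg d = 899.5 J
At 2: ½mv² + mgh₂ = mgh₁ − W_f
½mv² = 28606 − 899.5 − 16899 = 10808 J
v = √(2 × 10808/180) = 10.96 m/s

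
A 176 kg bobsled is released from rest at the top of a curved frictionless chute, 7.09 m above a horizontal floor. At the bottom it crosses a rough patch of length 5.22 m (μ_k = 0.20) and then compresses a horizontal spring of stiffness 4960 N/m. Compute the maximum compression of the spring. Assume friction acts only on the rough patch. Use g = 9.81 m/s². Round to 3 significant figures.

x = 2.05 m

Initial energy: E₁ = mgh = (176)(9.81)(7.09) = 12241 J
Friction removes W_f = μ_k mg d = (0.20)(176)(9.81)(5.22) = 1803 J
Energy reaching the spring: E = 12241 − 1803 = 10439 J
At max compression ½kx² = E ⇒ x = √(2E/k) = √(2 × 10439/4960) = 2.052 m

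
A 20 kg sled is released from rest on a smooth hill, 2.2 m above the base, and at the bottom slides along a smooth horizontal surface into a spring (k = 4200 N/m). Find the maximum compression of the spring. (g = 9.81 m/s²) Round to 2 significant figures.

x = 0.45 m

At max compression the sled is momentarily at rest: mgh = ½kx²
x = √(2mgh/k) = √(2 × 20 × 9.81 × 2.2 / 4200) = 0.4534 m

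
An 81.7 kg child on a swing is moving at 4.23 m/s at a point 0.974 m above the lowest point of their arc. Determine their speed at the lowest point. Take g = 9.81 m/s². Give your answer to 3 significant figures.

Equating total energy at the two states: ½mv₀² + mgh = ½mv²
v² = v₀² + 2gh = (4.23)² + 2(9.81)(0.974) = 37.003
v = √37.003 = 6.083 m/s

v = 6.08 m/s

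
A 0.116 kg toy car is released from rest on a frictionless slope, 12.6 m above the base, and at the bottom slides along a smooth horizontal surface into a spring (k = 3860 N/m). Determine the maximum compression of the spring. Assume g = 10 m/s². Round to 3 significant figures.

x = 0.0870 m

Energy conservation (no friction) from release to max compression: mgh = ½kx²
x = √(2mgh/k) = √(2 × 0.116 × 10 × 12.6 / 3860) = 0.08702 m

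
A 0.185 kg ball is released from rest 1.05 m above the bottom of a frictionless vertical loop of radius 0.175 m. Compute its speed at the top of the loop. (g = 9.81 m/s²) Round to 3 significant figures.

v = 3.71 m/s

Energy conservation: mgh = ½mv_top² + mg(2r)
v_top² = 2g(h − 2r) = 2(9.81)(1.05 − 0.3500) = 13.73
v_top = 3.706 m/s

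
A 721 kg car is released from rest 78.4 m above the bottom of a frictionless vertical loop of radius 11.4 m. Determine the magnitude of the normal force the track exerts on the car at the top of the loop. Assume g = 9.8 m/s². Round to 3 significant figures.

N = 61900 N

Energy from release to top (height 2r): mgh = ½mv_top² + mg(2r)
v_top² = 2g(h − 2r) = 2(9.8)(78.4 − 22.80) = 1089.8 m²/s²
At the top, both N and weight point toward the centre: N + mg = mv_top²/r
N = m(v_top²/r − g) = 721(1089.8/11.4 − 9.8) = 61857 N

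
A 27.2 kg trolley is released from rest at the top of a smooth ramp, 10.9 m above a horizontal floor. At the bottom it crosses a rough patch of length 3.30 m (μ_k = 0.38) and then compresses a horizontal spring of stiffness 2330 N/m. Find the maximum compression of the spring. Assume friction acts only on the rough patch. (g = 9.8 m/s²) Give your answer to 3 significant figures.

x = 1.49 m

Initial energy: E₁ = mgh = (27.2)(9.8)(10.9) = 2905.5 J
Friction removes W_f = μ_k mg d = (0.38)(27.2)(9.8)(3.30) = 334.3 J
Energy reaching the spring: E = 2905.5 − 334.3 = 2571.2 J
At max compression ½kx² = E ⇒ x = √(2E/k) = √(2 × 2571.2/2330) = 1.486 m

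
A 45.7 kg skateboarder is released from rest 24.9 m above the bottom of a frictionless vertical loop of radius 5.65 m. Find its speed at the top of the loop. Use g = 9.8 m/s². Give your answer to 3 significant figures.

v = 16.3 m/s

Energy conservation: mgh = ½mv_top² + mg(2r)
v_top² = 2g(h − 2r) = 2(9.8)(24.9 − 11.30) = 266.6
v_top = 16.33 m/s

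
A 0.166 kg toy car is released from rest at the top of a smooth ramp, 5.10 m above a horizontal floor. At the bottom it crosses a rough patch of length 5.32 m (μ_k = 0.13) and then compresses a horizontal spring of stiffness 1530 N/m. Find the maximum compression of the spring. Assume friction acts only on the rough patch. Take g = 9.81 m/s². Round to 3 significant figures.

x = 0.0969 m

Initial energy: E₁ = mgh = (0.166)(9.81)(5.10) = 8.3051 J
Friction removes W_f = μ_k mg d = (0.13)(0.166)(9.81)(5.32) = 1.126 J
Energy reaching the spring: E = 8.3051 − 1.126 = 7.1789 J
At max compression ½kx² = E ⇒ x = √(2E/k) = √(2 × 7.1789/1530) = 0.09687 m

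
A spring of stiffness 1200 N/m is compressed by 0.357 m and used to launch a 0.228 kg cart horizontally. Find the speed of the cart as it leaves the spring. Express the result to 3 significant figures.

v = 25.9 m/s

Spring PE converts entirely to kinetic energy: ½kx² = ½mv²
v = x√(k/m) = 0.357 × √(1200/0.228) = 25.90 m/s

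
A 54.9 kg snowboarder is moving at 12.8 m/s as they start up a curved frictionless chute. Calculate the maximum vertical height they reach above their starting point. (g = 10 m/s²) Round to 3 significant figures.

By energy conservation, ½mv² = mgh
h = v²/(2g) = 12.8²/(2 × 10) = 8.192 m

h = 8.19 m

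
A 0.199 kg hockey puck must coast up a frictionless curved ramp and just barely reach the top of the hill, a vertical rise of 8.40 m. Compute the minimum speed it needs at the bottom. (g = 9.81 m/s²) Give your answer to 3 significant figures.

v = 12.8 m/s

At the top it is momentarily at rest, so all KE converts to PE: ½mv² = mgh
v = √(2gh) = √(2 × 9.81 × 8.40) = 12.84 m/s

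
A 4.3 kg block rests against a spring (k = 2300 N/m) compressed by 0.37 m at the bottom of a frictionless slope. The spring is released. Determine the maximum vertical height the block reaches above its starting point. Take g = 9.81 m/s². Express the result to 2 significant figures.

h = 3.7 m

All spring PE becomes gravitational PE at the highest point: ½kx² = mgh
h = kx²/(2mg) = (2300)(0.37)²/(2 × 4.3 × 9.81) = 3.732 m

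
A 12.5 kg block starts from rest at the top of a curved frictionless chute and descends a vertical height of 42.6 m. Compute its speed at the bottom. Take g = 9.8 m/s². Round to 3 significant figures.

v = 28.9 m/s

Mechanical energy is conserved (no friction): mgh = ½mv²
v = √(2gh) = √(2 × 9.8 × 42.6) = √834.96 = 28.90 m/s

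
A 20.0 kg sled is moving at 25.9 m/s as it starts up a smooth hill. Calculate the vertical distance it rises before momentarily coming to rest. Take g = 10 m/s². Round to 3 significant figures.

By energy conservation, ½mv² = mgh
h = v²/(2g) = 25.9²/(2 × 10) = 33.54 m

h = 33.5 m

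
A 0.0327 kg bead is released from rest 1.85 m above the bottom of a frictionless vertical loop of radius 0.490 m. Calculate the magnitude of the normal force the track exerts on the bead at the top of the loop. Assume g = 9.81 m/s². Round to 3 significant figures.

Energy from release to top (height 2r): mgh = ½mv_top² + mg(2r)
v_top² = 2g(h − 2r) = 2(9.81)(1.85 − 0.9800) = 17.069 m²/s²
At the top, both N and weight point toward the centre: N + mg = mv_top²/r
N = m(v_top²/r − g) = 0.0327(17.069/0.490 − 9.81) = 0.8183 N

N = 0.818 N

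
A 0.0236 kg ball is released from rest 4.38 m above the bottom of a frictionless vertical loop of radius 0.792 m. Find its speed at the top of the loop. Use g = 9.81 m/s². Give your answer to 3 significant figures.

Energy conservation: mgh = ½mv_top² + mg(2r)
v_top² = 2g(h − 2r) = 2(9.81)(4.38 − 1.584) = 54.86
v_top = 7.407 m/s

v = 7.41 m/s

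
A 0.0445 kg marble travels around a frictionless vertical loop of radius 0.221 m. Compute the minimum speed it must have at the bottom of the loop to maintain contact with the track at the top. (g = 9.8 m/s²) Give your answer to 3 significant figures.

v = 3.29 m/s

At the top: mg = mv_top²/r ⇒ v_top² = gr = 2.166 m²/s²
Energy from bottom to top (height 2r): ½mv_bot² = ½mv_top² + mg(2r)
v_bot² = gr + 4gr = 5gr = 10.83
v_bot = √(5gr) = 3.291 m/s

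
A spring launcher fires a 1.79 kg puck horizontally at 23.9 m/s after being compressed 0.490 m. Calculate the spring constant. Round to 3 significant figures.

k = 4260 N/m

Spring PE at full compression equals KE at release: ½kx² = ½mv²
k = mv²/x² = (1.79)(23.9)²/(0.490)² = 4259 N/m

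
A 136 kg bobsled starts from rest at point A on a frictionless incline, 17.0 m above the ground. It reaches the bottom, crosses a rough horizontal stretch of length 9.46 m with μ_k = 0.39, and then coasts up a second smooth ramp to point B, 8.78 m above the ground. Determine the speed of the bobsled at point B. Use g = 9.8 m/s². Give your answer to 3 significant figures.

v = 9.42 m/s

Energy at A: mgh₁ = (136)(9.8)(17.0) = 22658 J
Friction loss: W_f = μ_k mg d = 4917 J
At B: ½mv² + mgh₂ = mgh₁ − W_f
½mv² = 22658 − 4917 − 11702 = 6038.4 J
v = √(2 × 6038.4/136) = 9.423 m/s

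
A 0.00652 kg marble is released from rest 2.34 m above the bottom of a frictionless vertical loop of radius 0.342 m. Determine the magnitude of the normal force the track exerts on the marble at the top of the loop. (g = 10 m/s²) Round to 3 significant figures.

N = 0.566 N

Energy from release to top (height 2r): mgh = ½mv_top² + mg(2r)
v_top² = 2g(h − 2r) = 2(10)(2.34 − 0.6840) = 33.120 m²/s²
At the top, both N and weight point toward the centre: N + mg = mv_top²/r
N = m(v_top²/r − g) = 0.00652(33.120/0.342 − 10) = 0.5662 N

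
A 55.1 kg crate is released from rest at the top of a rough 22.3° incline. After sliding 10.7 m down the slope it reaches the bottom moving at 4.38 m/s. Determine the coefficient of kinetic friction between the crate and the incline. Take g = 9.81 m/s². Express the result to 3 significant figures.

The energy dissipated by friction is the PE lost minus the KE gained:
mgL sinθ = 2194.7 J; ½mv² = 528.53 J
W_f = 2194.7 − 528.53 = 1666 J
μ_k = W_f/(mg cosθ · L) = 1666/(500.1 × 10.7) = 0.3114

μ_k = 0.311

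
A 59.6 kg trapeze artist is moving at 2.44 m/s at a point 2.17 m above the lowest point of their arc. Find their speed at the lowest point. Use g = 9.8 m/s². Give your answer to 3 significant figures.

v = 6.96 m/s

By conservation of mechanical energy, ½mv₀² + mgh = ½mv²
The mass cancels from both sides.
v² = v₀² + 2gh = (2.44)² + 2(9.8)(2.17) = 48.486
v = √48.486 = 6.963 m/s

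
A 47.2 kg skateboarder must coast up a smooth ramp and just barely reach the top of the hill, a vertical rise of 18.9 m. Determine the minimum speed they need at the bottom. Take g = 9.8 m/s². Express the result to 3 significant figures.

v = 19.2 m/s

At the top they are momentarily at rest, so all KE converts to PE: ½mv² = mgh
v = √(2gh) = √(2 × 9.8 × 18.9) = 19.25 m/s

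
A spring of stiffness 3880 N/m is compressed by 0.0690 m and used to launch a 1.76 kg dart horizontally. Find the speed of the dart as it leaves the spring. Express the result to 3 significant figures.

The dart leaves the spring when the spring is at natural length, so ½kx² = ½mv²
v = x√(k/m) = 0.0690 × √(3880/1.76) = 3.240 m/s

v = 3.24 m/s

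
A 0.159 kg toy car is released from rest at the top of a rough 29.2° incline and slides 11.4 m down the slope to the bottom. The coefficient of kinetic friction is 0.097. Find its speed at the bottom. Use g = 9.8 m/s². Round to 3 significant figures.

v = 9.49 m/s

Work–energy: mg(L sinθ) − μ_k(mg cosθ)L = ½mv²
mgh = mgL sinθ = (0.159)(9.8)(11.4)sin29.2° = 8.6661 J
W_f = μ_k mg cosθ · L = (0.097)(0.159)(9.8)cos29.2°·11.4 = 1.504 J
½mv² = 8.6661 − 1.504 = 7.1620 J
v = √(2 × 7.1620/0.159) = 9.491 m/s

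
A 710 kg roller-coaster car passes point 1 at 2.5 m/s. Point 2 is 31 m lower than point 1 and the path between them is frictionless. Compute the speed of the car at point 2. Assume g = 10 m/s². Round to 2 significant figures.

v = 25 m/s

Energy conservation between the two points: ½mv₀² + mgh = ½mv²
v² = v₀² + 2gh = (2.5)² + 2(10)(31) = 626.25
v = √626.25 = 25.02 m/s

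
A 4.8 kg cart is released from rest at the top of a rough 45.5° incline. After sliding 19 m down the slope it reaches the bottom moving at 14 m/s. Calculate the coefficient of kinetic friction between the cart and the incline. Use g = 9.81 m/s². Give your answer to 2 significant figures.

μ_k = 0.27

Energy balance down the incline: mg L sinθ − ½mv² = μ_k (mg cosθ) L
mgL sinθ = 638.13 J; ½mv² = 470.40 J
W_f = 638.13 − 470.40 = 167.7 J
μ_k = W_f/(mg cosθ · L) = 167.7/(33.00 × 19) = 0.2675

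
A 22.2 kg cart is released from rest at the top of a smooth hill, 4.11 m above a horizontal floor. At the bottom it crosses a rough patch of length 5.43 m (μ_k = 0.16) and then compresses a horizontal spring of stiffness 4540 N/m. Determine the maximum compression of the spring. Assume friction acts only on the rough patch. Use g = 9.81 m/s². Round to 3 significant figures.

x = 0.558 m

Initial energy: E₁ = mgh = (22.2)(9.81)(4.11) = 895.08 J
Friction removes W_f = μ_k mg d = (0.16)(22.2)(9.81)(5.43) = 189.2 J
Energy reaching the spring: E = 895.08 − 189.2 = 705.88 J
At max compression ½kx² = E ⇒ x = √(2E/k) = √(2 × 705.88/4540) = 0.5576 m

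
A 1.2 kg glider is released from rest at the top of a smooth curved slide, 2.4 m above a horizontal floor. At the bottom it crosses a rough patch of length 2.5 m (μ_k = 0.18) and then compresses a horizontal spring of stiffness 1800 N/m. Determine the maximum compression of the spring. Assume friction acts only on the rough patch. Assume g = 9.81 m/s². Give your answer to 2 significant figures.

Initial energy: E₁ = mgh = (1.2)(9.81)(2.4) = 28.253 J
Friction removes W_f = μ_k mg d = (0.18)(1.2)(9.81)(2.5) = 5.297 J
Energy reaching the spring: E = 28.253 − 5.297 = 22.955 J
At max compression ½kx² = E ⇒ x = √(2E/k) = √(2 × 22.955/1800) = 0.1597 m

x = 0.16 m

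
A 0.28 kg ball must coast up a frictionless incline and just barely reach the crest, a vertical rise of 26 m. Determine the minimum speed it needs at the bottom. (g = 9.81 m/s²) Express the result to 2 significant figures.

At the top it is momentarily at rest, so all KE converts to PE: ½mv² = mgh
v = √(2gh) = √(2 × 9.81 × 26) = 22.59 m/s

v = 23 m/s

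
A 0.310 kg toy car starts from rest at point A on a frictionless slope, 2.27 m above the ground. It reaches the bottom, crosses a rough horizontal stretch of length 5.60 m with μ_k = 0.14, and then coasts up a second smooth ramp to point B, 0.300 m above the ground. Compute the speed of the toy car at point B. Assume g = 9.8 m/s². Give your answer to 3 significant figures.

Energy at A: mgh₁ = (0.310)(9.8)(2.27) = 6.8963 J
Friction loss: W_f = μ_k mg d = 2.382 J
At B: ½mv² + mgh₂ = mgh₁ − W_f
½mv² = 6.8963 − 2.382 − 0.91140 = 3.6031 J
v = √(2 × 3.6031/0.310) = 4.821 m/s

v = 4.82 m/s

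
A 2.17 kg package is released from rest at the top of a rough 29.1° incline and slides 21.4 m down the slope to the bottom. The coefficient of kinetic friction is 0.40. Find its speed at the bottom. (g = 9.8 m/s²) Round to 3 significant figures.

Energy: mgh = ½mv² + W_f, with h = L sinθ and W_f = μ_k (mg cosθ) L
mgh = mgL sinθ = (2.17)(9.8)(21.4)sin29.1° = 221.33 J
W_f = μ_k mg cosθ · L = (0.40)(2.17)(9.8)cos29.1°·21.4 = 159.1 J
½mv² = 221.33 − 159.1 = 62.269 J
v = √(2 × 62.269/2.17) = 7.576 m/s

v = 7.58 m/s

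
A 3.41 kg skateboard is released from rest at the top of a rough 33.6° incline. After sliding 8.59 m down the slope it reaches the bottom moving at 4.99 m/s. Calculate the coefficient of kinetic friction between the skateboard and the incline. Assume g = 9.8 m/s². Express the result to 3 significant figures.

Energy balance down the incline: mg L sinθ − ½mv² = μ_k (mg cosθ) L
mgL sinθ = 158.86 J; ½mv² = 42.455 J
W_f = 158.86 − 42.455 = 116.4 J
μ_k = W_f/(mg cosθ · L) = 116.4/(27.83 × 8.59) = 0.4868

μ_k = 0.487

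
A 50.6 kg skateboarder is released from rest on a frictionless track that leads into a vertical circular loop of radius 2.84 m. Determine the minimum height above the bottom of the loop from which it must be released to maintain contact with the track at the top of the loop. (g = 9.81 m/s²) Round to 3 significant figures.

h = 7.10 m

At the top, for minimum speed gravity alone supplies the centripetal force: mg = mv_top²/r ⇒ v_top² = gr = 27.86 m²/s²
Energy conservation from release height h to the top (height 2r): mgh = ½mv_top² + mg(2r)
h = v_top²/(2g) + 2r = r/2 + 2r = 5r/2 = 7.100 m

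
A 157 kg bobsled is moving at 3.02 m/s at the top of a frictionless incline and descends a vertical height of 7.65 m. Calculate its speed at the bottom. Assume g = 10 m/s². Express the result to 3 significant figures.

Energy conservation between the two points: ½mv₀² + mgh = ½mv²
v² = v₀² + 2gh = (3.02)² + 2(10)(7.65) = 162.12
v = √162.12 = 12.73 m/s

v = 12.7 m/s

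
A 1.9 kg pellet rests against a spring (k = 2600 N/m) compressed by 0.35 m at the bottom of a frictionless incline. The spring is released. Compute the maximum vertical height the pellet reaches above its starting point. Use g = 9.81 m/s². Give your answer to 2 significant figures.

h = 8.5 m

At maximum height the pellet is at rest, so ½kx² = mgh
h = kx²/(2mg) = (2600)(0.35)²/(2 × 1.9 × 9.81) = 8.544 m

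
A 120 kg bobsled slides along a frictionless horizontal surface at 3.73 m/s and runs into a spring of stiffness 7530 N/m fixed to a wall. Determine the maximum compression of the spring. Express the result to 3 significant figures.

x = 0.471 m

All KE is stored as spring PE at maximum compression: ½mv² = ½kx²
x = v√(m/k) = 3.73 × √(120/7530) = 0.4709 m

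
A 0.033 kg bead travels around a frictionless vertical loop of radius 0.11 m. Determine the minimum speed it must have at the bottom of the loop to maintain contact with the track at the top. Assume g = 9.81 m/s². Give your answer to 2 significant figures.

v = 2.3 m/s

At the top: mg = mv_top²/r ⇒ v_top² = gr = 1.079 m²/s²
Energy from bottom to top (height 2r): ½mv_bot² = ½mv_top² + mg(2r)
v_bot² = gr + 4gr = 5gr = 5.396
v_bot = √(5gr) = 2.323 m/s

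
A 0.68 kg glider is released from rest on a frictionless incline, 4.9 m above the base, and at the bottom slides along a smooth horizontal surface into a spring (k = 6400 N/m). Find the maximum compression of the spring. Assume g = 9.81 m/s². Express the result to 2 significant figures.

x = 0.10 m

Energy conservation (no friction) from release to max compression: mgh = ½kx²
x = √(2mgh/k) = √(2 × 0.68 × 9.81 × 4.9 / 6400) = 0.1011 m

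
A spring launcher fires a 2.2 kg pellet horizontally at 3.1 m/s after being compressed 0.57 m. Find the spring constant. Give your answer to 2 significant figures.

Energy stored in the spring equals the launch KE: ½kx² = ½mv²
k = mv²/x² = (2.2)(3.1)²/(0.57)² = 65.07 N/m

k = 65 N/m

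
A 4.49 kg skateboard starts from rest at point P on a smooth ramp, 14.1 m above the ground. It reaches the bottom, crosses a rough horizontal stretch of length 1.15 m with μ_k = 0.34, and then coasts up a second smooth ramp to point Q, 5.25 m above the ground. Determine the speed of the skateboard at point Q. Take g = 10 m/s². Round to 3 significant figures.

v = 13.0 m/s

Energy at P: mgh₁ = (4.49)(10)(14.1) = 633.09 J
Friction loss: W_f = μ_k mg d = 17.56 J
At Q: ½mv² + mgh₂ = mgh₁ − W_f
½mv² = 633.09 − 17.56 − 235.73 = 379.81 J
v = √(2 × 379.81/4.49) = 13.01 m/s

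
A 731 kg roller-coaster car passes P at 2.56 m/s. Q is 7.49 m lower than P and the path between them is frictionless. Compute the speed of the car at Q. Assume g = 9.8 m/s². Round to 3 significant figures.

By conservation of mechanical energy, ½mv₀² + mgh = ½mv²
The mass cancels from both sides.
v² = v₀² + 2gh = (2.56)² + 2(9.8)(7.49) = 153.36
v = √153.36 = 12.38 m/s

v = 12.4 m/s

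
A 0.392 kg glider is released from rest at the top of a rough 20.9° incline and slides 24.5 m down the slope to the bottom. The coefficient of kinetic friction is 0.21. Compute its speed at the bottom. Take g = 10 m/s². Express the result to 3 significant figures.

v = 8.87 m/s

Taking the bottom as reference, mgh = ½mv² + μ_k N L with h = L sinθ, N = mg cosθ:
mgh = mgL sinθ = (0.392)(10)(24.5)sin20.9° = 34.261 J
W_f = μ_k mg cosθ · L = (0.21)(0.392)(10)cos20.9°·24.5 = 18.84 J
½mv² = 34.261 − 18.84 = 15.420 J
v = √(2 × 15.420/0.392) = 8.870 m/s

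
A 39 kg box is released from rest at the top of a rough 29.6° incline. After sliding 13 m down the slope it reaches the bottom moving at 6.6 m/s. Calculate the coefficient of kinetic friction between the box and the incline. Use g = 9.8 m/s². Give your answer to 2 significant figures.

μ_k = 0.37

mgh = ½mv² + μ_k (mg cosθ) L, with h = L sinθ
mgL sinθ = 2454.2 J; ½mv² = 849.42 J
W_f = 2454.2 − 849.42 = 1605 J
μ_k = W_f/(mg cosθ · L) = 1605/(332.3 × 13) = 0.3715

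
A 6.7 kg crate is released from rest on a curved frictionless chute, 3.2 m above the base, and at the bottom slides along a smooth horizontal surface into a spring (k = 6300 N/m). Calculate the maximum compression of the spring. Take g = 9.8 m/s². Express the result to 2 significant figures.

Gravitational PE at the top equals spring PE at max compression: mgh = ½kx²
x = √(2mgh/k) = √(2 × 6.7 × 9.8 × 3.2 / 6300) = 0.2583 m

x = 0.26 m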